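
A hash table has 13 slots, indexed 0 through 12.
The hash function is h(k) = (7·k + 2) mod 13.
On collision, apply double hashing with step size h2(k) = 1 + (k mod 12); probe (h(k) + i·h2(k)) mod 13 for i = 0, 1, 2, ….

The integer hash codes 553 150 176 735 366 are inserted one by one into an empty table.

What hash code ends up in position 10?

553: h=12 -> slot 12
150: h=12, h2=7, probe 12,6 -> slot 6
176: h=12, h2=9, probe 12,8 -> slot 8
735: h=12, h2=4, probe 12,3 -> slot 3
366: h=3, h2=7, probe 3,10 -> slot 10
Table: [., ., ., 735, ., ., 150, ., 176, ., 366, ., 553]

366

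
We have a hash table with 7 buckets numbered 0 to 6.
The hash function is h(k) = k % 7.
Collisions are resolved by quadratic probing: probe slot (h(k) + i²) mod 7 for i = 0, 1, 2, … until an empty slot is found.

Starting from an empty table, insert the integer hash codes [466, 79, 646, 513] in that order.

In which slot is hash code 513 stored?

6

Insert 466: h=4, slot 4 empty -> index 4.
Insert 79: h=2, slot 2 empty -> index 2.
Insert 646: h=2, slot 2 occupied -> index 3.
Insert 513: h=2, slots 2,3 occupied -> index 6.
Table: [., ., 79, 646, 466, ., 513]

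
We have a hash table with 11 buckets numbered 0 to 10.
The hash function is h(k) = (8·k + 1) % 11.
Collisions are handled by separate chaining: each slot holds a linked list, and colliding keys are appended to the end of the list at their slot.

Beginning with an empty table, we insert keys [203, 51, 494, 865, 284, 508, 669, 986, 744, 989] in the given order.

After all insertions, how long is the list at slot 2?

203 → bucket 8
51 → bucket 2
494 → bucket 4
865 → bucket 2 (collision)
284 → bucket 7
508 → bucket 6
669 → bucket 7 (collision)
986 → bucket 2 (collision)
744 → bucket 2 (collision)
989 → bucket 4 (collision)
Final buckets:
0: —
1: —
2: 51 -> 865 -> 986 -> 744
3: —
4: 494 -> 989
5: —
6: 508
7: 284 -> 669
8: 203
9: —
10: —

4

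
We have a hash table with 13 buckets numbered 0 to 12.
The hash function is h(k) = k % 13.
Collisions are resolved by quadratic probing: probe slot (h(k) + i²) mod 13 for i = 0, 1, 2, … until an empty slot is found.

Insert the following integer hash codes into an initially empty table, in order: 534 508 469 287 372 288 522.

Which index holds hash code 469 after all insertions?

5

534 hashes to 1; slot 1 is free -> place at 1.
508 hashes to 1; 1 taken -> place at 2.
469 hashes to 1; 1,2 taken -> place at 5.
287 hashes to 1; 1,2,5 taken -> place at 10.
372 hashes to 8; slot 8 is free -> place at 8.
288 hashes to 2; 2 taken -> place at 3.
522 hashes to 2; 2,3 taken -> place at 6.
Table: [—, 534, 508, 288, —, 469, 522, —, 372, —, 287, —, —]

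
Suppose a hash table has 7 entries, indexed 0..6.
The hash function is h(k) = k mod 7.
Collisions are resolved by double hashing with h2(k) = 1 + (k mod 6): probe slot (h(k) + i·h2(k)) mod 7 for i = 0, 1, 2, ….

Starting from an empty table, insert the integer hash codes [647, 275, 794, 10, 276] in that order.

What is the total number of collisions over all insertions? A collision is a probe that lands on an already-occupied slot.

3

Insert 647: h=3, slot 3 empty => index 3.
Insert 275: h=2, slot 2 empty => index 2.
Insert 794: h=3, h2=3, slot 3 occupied => index 6.
Insert 10: h=3, h2=5, slot 3 occupied => index 1.
Insert 276: h=3, h2=1, slot 3 occupied => index 4.
Table: [., 10, 275, 647, 276, ., 794]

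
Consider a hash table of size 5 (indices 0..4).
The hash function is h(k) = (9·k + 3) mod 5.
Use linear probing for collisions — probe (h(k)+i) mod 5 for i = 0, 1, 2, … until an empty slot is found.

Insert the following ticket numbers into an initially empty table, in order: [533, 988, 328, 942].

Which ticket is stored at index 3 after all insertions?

942

533: h=0 → slot 0
988: h=0, probe 0,1 → slot 1
328: h=0, probe 0,1,2 → slot 2
942: h=1, probe 1,2,3 → slot 3
Table: [533, 988, 328, 942, -]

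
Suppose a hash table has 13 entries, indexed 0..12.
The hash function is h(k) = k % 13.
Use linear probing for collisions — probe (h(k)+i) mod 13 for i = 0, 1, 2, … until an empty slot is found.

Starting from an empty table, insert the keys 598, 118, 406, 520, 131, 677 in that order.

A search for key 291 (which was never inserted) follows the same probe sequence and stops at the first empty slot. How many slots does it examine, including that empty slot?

2

598 hashes to 0; slot 0 is free => place at 0.
118 hashes to 1; slot 1 is free => place at 1.
406 hashes to 3; slot 3 is free => place at 3.
520 hashes to 0; 0,1 taken => place at 2.
131 hashes to 1; 1,2,3 taken => place at 4.
677 hashes to 1; 1,2,3,4 taken => place at 5.
Table: [598, 118, 520, 406, 131, 677, -, -, -, -, -, -, -]
Lookup 291: h=5, probe 5,6 → slot 6 empty, not found.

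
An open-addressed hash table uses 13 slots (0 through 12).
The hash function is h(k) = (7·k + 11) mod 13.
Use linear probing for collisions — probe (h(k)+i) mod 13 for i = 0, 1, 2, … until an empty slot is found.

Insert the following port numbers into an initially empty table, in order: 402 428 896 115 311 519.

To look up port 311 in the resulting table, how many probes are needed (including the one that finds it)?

402: h=4 => slot 4
428: h=4, probe 4,5 => slot 5
896: h=4, probe 4,5,6 => slot 6
115: h=10 => slot 10
311: h=4, probe 4,5,6,7 => slot 7
519: h=4, probe 4,5,6,7,8 => slot 8
Table: [∅, ∅, ∅, ∅, 402, 428, 896, 311, 519, ∅, 115, ∅, ∅]
Lookup 311: h=4, probe 4,5,6,7 → found at 7.

4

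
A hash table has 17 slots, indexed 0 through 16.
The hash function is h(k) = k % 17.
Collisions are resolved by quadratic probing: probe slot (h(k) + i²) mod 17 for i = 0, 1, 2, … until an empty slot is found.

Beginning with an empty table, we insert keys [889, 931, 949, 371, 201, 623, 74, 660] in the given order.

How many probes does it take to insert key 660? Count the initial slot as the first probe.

889: h=5 → slot 5
931: h=13 → slot 13
949: h=14 → slot 14
371: h=14, probe 14,15 → slot 15
201: h=14, probe 14,15,1 → slot 1
623: h=11 → slot 11
74: h=6 → slot 6
660: h=14, probe 14,15,1,6,13,5,16 → slot 16
Table: [-, 201, -, -, -, 889, 74, -, -, -, -, 623, -, 931, 949, 371, 660]

7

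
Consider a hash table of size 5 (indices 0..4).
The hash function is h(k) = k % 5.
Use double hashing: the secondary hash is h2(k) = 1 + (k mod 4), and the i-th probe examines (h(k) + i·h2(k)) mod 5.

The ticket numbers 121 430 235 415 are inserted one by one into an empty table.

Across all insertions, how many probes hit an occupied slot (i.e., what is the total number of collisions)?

3

121 hashes to 1; slot 1 is free → place at 1.
430 hashes to 0; slot 0 is free → place at 0.
235 hashes to 0, h2=4; 0 taken → place at 4.
415 hashes to 0, h2=4; 0,4 taken → place at 3.
Table: [430, 121, —, 415, 235]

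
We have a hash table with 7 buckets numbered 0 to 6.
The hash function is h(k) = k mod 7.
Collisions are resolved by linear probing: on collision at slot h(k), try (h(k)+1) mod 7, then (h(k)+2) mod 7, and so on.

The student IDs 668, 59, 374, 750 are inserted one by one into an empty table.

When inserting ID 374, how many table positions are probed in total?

668 hashes to 3; slot 3 is free => place at 3.
59 hashes to 3; 3 taken => place at 4.
374 hashes to 3; 3,4 taken => place at 5.
750 hashes to 1; slot 1 is free => place at 1.
Table: [_, 750, _, 668, 59, 374, _]

3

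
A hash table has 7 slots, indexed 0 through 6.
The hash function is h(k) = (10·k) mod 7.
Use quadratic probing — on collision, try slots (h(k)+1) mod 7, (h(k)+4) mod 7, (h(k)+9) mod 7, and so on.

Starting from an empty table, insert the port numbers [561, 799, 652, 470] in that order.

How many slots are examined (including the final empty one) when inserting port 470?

4

Insert 561: h=3, slot 3 empty => index 3.
Insert 799: h=3, slot 3 occupied => index 4.
Insert 652: h=3, slots 3,4 occupied => index 0.
Insert 470: h=3, slots 3,4,0 occupied => index 5.
Table: [652, -, -, 561, 799, 470, -]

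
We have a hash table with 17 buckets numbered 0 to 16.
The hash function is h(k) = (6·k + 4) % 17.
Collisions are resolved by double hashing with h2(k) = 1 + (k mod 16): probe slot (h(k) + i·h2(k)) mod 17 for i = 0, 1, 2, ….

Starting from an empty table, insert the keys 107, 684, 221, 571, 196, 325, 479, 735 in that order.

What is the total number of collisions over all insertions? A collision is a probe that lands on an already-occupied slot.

1

Insert 107: h=0, slot 0 empty → index 0.
Insert 684: h=11, slot 11 empty → index 11.
Insert 221: h=4, slot 4 empty → index 4.
Insert 571: h=13, slot 13 empty → index 13.
Insert 196: h=7, slot 7 empty → index 7.
Insert 325: h=16, slot 16 empty → index 16.
Insert 479: h=5, slot 5 empty → index 5.
Insert 735: h=11, h2=16, slot 11 occupied → index 10.
Table: [107, -, -, -, 221, 479, -, 196, -, -, 735, 684, -, 571, -, -, 325]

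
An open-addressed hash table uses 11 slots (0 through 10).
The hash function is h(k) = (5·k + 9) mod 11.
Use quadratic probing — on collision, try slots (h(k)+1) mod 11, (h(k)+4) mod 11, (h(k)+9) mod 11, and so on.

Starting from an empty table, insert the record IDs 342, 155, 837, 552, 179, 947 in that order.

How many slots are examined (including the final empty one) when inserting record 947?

Insert 342: h=3, slot 3 empty => index 3.
Insert 155: h=3, slot 3 occupied => index 4.
Insert 837: h=3, slots 3,4 occupied => index 7.
Insert 552: h=8, slot 8 empty => index 8.
Insert 179: h=2, slot 2 empty => index 2.
Insert 947: h=3, slots 3,4,7 occupied => index 1.
Table: [., 947, 179, 342, 155, ., ., 837, 552, ., .]

4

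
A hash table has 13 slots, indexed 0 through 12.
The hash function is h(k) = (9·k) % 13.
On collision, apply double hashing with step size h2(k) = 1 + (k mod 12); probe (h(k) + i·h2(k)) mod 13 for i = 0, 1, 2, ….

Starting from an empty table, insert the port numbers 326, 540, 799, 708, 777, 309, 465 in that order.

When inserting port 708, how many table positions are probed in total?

326 hashes to 9; slot 9 is free → place at 9.
540 hashes to 11; slot 11 is free → place at 11.
799 hashes to 2; slot 2 is free → place at 2.
708 hashes to 2, h2=1; 2 taken → place at 3.
777 hashes to 12; slot 12 is free → place at 12.
309 hashes to 12, h2=10; 12,9 taken → place at 6.
465 hashes to 12, h2=10; 12,9,6,3 taken → place at 0.
Table: [465, ∅, 799, 708, ∅, ∅, 309, ∅, ∅, 326, ∅, 540, 777]

2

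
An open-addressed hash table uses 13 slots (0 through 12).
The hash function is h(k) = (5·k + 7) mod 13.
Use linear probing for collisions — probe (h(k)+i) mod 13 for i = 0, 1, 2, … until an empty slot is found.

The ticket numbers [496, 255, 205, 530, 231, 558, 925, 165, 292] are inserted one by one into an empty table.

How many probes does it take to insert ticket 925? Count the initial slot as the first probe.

Insert 496: h=4, slot 4 empty -> index 4.
Insert 255: h=8, slot 8 empty -> index 8.
Insert 205: h=5, slot 5 empty -> index 5.
Insert 530: h=5, slot 5 occupied -> index 6.
Insert 231: h=5, slots 5,6 occupied -> index 7.
Insert 558: h=2, slot 2 empty -> index 2.
Insert 925: h=4, slots 4,5,6,7,8 occupied -> index 9.
Insert 165: h=0, slot 0 empty -> index 0.
Insert 292: h=11, slot 11 empty -> index 11.
Table: [165, -, 558, -, 496, 205, 530, 231, 255, 925, -, 292, -]

6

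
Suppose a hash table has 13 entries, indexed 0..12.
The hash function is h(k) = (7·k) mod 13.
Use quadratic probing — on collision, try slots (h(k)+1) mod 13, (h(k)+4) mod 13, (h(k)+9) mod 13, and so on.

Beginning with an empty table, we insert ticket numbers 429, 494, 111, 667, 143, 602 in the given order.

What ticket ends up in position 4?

143

429: h=0 → slot 0
494: h=0, probe 0,1 → slot 1
111: h=10 → slot 10
667: h=2 → slot 2
143: h=0, probe 0,1,4 → slot 4
602: h=2, probe 2,3 → slot 3
Table: [429, 494, 667, 602, 143, ∅, ∅, ∅, ∅, ∅, 111, ∅, ∅]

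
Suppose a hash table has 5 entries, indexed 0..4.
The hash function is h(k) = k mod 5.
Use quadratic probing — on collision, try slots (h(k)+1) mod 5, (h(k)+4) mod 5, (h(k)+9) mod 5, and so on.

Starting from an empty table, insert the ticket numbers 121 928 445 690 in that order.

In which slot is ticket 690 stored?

Insert 121: h=1, slot 1 empty => index 1.
Insert 928: h=3, slot 3 empty => index 3.
Insert 445: h=0, slot 0 empty => index 0.
Insert 690: h=0, slots 0,1 occupied => index 4.
Table: [445, 121, —, 928, 690]

4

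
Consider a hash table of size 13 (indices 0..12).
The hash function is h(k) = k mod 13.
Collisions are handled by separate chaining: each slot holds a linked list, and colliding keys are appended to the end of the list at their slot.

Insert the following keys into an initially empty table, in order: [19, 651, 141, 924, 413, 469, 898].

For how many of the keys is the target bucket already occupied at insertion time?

3

Insert 19: h=6, bucket 6 empty → new chain.
Insert 651: h=1, bucket 1 empty → new chain.
Insert 141: h=11, bucket 11 empty → new chain.
Insert 924: h=1, bucket 1 nonempty → append to chain.
Insert 413: h=10, bucket 10 empty → new chain.
Insert 469: h=1, bucket 1 nonempty → append to chain.
Insert 898: h=1, bucket 1 nonempty → append to chain.
Final buckets:
0: -
1: 651 -> 924 -> 469 -> 898
2: -
3: -
4: -
5: -
6: 19
7: -
8: -
9: -
10: 413
11: 141
12: -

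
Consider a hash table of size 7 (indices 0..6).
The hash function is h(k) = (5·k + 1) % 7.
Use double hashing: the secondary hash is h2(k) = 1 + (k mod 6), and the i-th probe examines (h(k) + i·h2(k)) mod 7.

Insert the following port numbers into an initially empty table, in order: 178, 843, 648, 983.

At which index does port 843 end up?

178: h=2 -> slot 2
843: h=2, h2=4, probe 2,6 -> slot 6
648: h=0 -> slot 0
983: h=2, h2=6, probe 2,1 -> slot 1
Table: [648, 983, 178, ∅, ∅, ∅, 843]

6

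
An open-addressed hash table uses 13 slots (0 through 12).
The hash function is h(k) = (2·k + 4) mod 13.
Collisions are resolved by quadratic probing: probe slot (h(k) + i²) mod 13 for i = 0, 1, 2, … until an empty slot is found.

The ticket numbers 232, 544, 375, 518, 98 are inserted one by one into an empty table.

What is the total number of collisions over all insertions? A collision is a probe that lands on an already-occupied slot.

232: h=0 → slot 0
544: h=0, probe 0,1 → slot 1
375: h=0, probe 0,1,4 → slot 4
518: h=0, probe 0,1,4,9 → slot 9
98: h=5 → slot 5
Table: [232, 544, ∅, ∅, 375, 98, ∅, ∅, ∅, 518, ∅, ∅, ∅]

6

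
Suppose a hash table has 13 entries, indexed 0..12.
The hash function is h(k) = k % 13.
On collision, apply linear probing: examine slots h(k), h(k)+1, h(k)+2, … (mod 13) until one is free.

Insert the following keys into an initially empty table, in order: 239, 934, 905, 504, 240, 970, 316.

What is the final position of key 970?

9

Insert 239: h=5, slot 5 empty → index 5.
Insert 934: h=11, slot 11 empty → index 11.
Insert 905: h=8, slot 8 empty → index 8.
Insert 504: h=10, slot 10 empty → index 10.
Insert 240: h=6, slot 6 empty → index 6.
Insert 970: h=8, slot 8 occupied → index 9.
Insert 316: h=4, slot 4 empty → index 4.
Table: [_, _, _, _, 316, 239, 240, _, 905, 970, 504, 934, _]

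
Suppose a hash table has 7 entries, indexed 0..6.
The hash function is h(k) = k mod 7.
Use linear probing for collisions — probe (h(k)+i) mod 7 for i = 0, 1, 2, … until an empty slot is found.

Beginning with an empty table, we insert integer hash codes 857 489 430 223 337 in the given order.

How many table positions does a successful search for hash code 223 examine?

Insert 857: h=3, slot 3 empty -> index 3.
Insert 489: h=6, slot 6 empty -> index 6.
Insert 430: h=3, slot 3 occupied -> index 4.
Insert 223: h=6, slot 6 occupied -> index 0.
Insert 337: h=1, slot 1 empty -> index 1.
Table: [223, 337, -, 857, 430, -, 489]
Lookup 223: h=6, probe 6,0 → found at 0.

2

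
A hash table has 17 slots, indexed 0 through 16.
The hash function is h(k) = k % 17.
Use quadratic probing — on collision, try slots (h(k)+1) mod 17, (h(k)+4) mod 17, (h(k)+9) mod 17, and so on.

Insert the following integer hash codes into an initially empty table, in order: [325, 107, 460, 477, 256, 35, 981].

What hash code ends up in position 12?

Insert 325: h=2, slot 2 empty → index 2.
Insert 107: h=5, slot 5 empty → index 5.
Insert 460: h=1, slot 1 empty → index 1.
Insert 477: h=1, slots 1,2,5 occupied → index 10.
Insert 256: h=1, slots 1,2,5,10 occupied → index 0.
Insert 35: h=1, slots 1,2,5,10,0 occupied → index 9.
Insert 981: h=12, slot 12 empty → index 12.
Table: [256, 460, 325, ∅, ∅, 107, ∅, ∅, ∅, 35, 477, ∅, 981, ∅, ∅, ∅, ∅]

981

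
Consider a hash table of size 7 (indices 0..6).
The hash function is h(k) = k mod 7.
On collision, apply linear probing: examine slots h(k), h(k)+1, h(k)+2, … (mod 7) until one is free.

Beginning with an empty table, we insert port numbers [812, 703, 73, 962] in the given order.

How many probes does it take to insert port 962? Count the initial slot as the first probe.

3

Insert 812: h=0, slot 0 empty → index 0.
Insert 703: h=3, slot 3 empty → index 3.
Insert 73: h=3, slot 3 occupied → index 4.
Insert 962: h=3, slots 3,4 occupied → index 5.
Table: [812, ., ., 703, 73, 962, .]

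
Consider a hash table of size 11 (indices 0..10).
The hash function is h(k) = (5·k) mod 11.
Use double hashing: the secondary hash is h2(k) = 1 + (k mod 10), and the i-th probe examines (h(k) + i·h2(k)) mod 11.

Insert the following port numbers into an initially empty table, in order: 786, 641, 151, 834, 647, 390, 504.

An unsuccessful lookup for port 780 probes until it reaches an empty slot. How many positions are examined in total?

786 hashes to 3; slot 3 is free => place at 3.
641 hashes to 4; slot 4 is free => place at 4.
151 hashes to 7; slot 7 is free => place at 7.
834 hashes to 1; slot 1 is free => place at 1.
647 hashes to 1, h2=8; 1 taken => place at 9.
390 hashes to 3, h2=1; 3,4 taken => place at 5.
504 hashes to 1, h2=5; 1 taken => place at 6.
Table: [_, 834, _, 786, 641, 390, 504, 151, _, 647, _]
Lookup 780: h=6, h2=1, probe 6,7,8 → slot 8 empty, not found.

3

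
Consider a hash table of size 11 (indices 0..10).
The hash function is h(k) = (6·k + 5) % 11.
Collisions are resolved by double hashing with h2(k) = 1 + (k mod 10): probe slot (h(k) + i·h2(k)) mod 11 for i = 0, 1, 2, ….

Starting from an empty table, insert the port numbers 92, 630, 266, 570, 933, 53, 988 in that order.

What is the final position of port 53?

5

Insert 92: h=7, slot 7 empty → index 7.
Insert 630: h=1, slot 1 empty → index 1.
Insert 266: h=6, slot 6 empty → index 6.
Insert 570: h=4, slot 4 empty → index 4.
Insert 933: h=4, h2=4, slot 4 occupied → index 8.
Insert 53: h=4, h2=4, slots 4,8,1 occupied → index 5.
Insert 988: h=4, h2=9, slot 4 occupied → index 2.
Table: [—, 630, 988, —, 570, 53, 266, 92, 933, —, —]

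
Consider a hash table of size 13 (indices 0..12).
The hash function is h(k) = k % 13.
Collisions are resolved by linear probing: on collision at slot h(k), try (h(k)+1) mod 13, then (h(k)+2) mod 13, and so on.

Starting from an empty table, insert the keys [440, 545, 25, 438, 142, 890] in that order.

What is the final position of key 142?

1

440 hashes to 11; slot 11 is free → place at 11.
545 hashes to 12; slot 12 is free → place at 12.
25 hashes to 12; 12 taken → place at 0.
438 hashes to 9; slot 9 is free → place at 9.
142 hashes to 12; 12,0 taken → place at 1.
890 hashes to 6; slot 6 is free → place at 6.
Table: [25, 142, ∅, ∅, ∅, ∅, 890, ∅, ∅, 438, ∅, 440, 545]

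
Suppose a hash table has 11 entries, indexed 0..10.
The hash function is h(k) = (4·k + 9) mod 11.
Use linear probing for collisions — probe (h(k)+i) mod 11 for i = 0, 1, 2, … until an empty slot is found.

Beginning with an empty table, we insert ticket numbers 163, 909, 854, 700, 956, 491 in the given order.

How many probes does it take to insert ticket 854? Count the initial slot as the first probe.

163 hashes to 1; slot 1 is free -> place at 1.
909 hashes to 4; slot 4 is free -> place at 4.
854 hashes to 4; 4 taken -> place at 5.
700 hashes to 4; 4,5 taken -> place at 6.
956 hashes to 5; 5,6 taken -> place at 7.
491 hashes to 4; 4,5,6,7 taken -> place at 8.
Table: [—, 163, —, —, 909, 854, 700, 956, 491, —, —]

2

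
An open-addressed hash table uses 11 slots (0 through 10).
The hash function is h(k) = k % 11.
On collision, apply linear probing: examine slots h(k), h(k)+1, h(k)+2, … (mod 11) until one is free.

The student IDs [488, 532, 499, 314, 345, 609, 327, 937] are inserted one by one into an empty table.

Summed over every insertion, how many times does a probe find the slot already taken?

15

Insert 488: h=4, slot 4 empty → index 4.
Insert 532: h=4, slot 4 occupied → index 5.
Insert 499: h=4, slots 4,5 occupied → index 6.
Insert 314: h=6, slot 6 occupied → index 7.
Insert 345: h=4, slots 4,5,6,7 occupied → index 8.
Insert 609: h=4, slots 4,5,6,7,8 occupied → index 9.
Insert 327: h=8, slots 8,9 occupied → index 10.
Insert 937: h=2, slot 2 empty → index 2.
Table: [—, —, 937, —, 488, 532, 499, 314, 345, 609, 327]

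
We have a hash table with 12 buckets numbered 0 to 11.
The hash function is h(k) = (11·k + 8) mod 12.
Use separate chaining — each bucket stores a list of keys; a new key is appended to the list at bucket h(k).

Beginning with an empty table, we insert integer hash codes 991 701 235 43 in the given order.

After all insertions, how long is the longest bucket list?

991 -> bucket 1
701 -> bucket 3
235 -> bucket 1 (collision)
43 -> bucket 1 (collision)
Final buckets:
0: —
1: 991 -> 235 -> 43
2: —
3: 701
4: —
5: —
6: —
7: —
8: —
9: —
10: —
11: —

3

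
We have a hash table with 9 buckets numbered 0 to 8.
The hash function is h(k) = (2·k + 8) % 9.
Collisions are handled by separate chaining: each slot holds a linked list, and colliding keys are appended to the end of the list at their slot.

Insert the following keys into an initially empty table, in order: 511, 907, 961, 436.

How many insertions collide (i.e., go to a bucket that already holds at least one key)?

2

511 -> bucket 4
907 -> bucket 4 (collision)
961 -> bucket 4 (collision)
436 -> bucket 7
Final buckets:
0: -
1: -
2: -
3: -
4: 511 -> 907 -> 961
5: -
6: -
7: 436
8: -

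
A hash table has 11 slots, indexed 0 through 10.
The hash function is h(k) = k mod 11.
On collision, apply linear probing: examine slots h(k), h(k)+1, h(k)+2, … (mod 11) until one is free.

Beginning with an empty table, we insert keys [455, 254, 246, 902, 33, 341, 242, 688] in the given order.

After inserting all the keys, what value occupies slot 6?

242

455 hashes to 4; slot 4 is free => place at 4.
254 hashes to 1; slot 1 is free => place at 1.
246 hashes to 4; 4 taken => place at 5.
902 hashes to 0; slot 0 is free => place at 0.
33 hashes to 0; 0,1 taken => place at 2.
341 hashes to 0; 0,1,2 taken => place at 3.
242 hashes to 0; 0,1,2,3,4,5 taken => place at 6.
688 hashes to 6; 6 taken => place at 7.
Table: [902, 254, 33, 341, 455, 246, 242, 688, —, —, —]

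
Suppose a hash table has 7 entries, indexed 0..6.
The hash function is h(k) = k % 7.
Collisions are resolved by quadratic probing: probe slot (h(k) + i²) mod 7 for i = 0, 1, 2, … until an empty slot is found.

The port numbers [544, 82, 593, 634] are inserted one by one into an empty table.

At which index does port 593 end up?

544: h=5 => slot 5
82: h=5, probe 5,6 => slot 6
593: h=5, probe 5,6,2 => slot 2
634: h=4 => slot 4
Table: [_, _, 593, _, 634, 544, 82]

2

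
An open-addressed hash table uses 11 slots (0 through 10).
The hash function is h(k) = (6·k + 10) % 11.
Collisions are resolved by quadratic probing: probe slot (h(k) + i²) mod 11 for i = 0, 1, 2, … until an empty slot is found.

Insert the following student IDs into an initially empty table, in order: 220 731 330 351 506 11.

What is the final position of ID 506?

220: h=10 → slot 10
731: h=7 → slot 7
330: h=10, probe 10,0 → slot 0
351: h=4 → slot 4
506: h=10, probe 10,0,3 → slot 3
11: h=10, probe 10,0,3,8 → slot 8
Table: [330, ∅, ∅, 506, 351, ∅, ∅, 731, 11, ∅, 220]

3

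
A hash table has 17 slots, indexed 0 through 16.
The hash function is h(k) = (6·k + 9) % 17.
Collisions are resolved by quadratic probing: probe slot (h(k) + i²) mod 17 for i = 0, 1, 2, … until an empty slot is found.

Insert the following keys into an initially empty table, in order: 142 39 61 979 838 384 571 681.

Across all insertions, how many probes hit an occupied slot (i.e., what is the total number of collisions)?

Insert 142: h=11, slot 11 empty -> index 11.
Insert 39: h=5, slot 5 empty -> index 5.
Insert 61: h=1, slot 1 empty -> index 1.
Insert 979: h=1, slot 1 occupied -> index 2.
Insert 838: h=5, slot 5 occupied -> index 6.
Insert 384: h=1, slots 1,2,5 occupied -> index 10.
Insert 571: h=1, slots 1,2,5,10 occupied -> index 0.
Insert 681: h=15, slot 15 empty -> index 15.
Table: [571, 61, 979, -, -, 39, 838, -, -, -, 384, 142, -, -, -, 681, -]

9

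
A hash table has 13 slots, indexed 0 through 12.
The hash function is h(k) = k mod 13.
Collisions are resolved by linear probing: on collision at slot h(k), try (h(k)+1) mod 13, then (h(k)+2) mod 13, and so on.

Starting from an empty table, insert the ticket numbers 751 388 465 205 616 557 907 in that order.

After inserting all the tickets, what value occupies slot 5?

751 hashes to 10; slot 10 is free → place at 10.
388 hashes to 11; slot 11 is free → place at 11.
465 hashes to 10; 10,11 taken → place at 12.
205 hashes to 10; 10,11,12 taken → place at 0.
616 hashes to 5; slot 5 is free → place at 5.
557 hashes to 11; 11,12,0 taken → place at 1.
907 hashes to 10; 10,11,12,0,1 taken → place at 2.
Table: [205, 557, 907, -, -, 616, -, -, -, -, 751, 388, 465]

616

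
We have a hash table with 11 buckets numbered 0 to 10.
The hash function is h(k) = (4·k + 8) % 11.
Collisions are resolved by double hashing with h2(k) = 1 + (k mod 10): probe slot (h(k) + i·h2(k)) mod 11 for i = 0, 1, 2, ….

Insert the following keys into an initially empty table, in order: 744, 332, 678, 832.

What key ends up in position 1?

744: h=3 => slot 3
332: h=5 => slot 5
678: h=3, h2=9, probe 3,1 => slot 1
832: h=3, h2=3, probe 3,6 => slot 6
Table: [-, 678, -, 744, -, 332, 832, -, -, -, -]

678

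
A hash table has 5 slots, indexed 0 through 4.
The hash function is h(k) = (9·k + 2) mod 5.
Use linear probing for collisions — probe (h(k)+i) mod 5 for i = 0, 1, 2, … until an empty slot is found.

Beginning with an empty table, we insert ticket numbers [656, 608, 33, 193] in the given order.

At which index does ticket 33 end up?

0

Insert 656: h=1, slot 1 empty => index 1.
Insert 608: h=4, slot 4 empty => index 4.
Insert 33: h=4, slot 4 occupied => index 0.
Insert 193: h=4, slots 4,0,1 occupied => index 2.
Table: [33, 656, 193, ∅, 608]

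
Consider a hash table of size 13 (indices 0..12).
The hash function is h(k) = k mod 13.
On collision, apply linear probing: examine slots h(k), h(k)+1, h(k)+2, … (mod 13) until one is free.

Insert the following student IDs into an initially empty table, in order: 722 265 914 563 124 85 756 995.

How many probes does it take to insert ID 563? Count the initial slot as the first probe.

Insert 722: h=7, slot 7 empty -> index 7.
Insert 265: h=5, slot 5 empty -> index 5.
Insert 914: h=4, slot 4 empty -> index 4.
Insert 563: h=4, slots 4,5 occupied -> index 6.
Insert 124: h=7, slot 7 occupied -> index 8.
Insert 85: h=7, slots 7,8 occupied -> index 9.
Insert 756: h=2, slot 2 empty -> index 2.
Insert 995: h=7, slots 7,8,9 occupied -> index 10.
Table: [-, -, 756, -, 914, 265, 563, 722, 124, 85, 995, -, -]

3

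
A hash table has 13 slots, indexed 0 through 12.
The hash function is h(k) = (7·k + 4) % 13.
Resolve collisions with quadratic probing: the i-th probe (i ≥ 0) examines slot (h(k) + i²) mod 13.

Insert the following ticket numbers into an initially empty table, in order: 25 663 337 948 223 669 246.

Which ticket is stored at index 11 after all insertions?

25: h=10 => slot 10
663: h=4 => slot 4
337: h=10, probe 10,11 => slot 11
948: h=10, probe 10,11,1 => slot 1
223: h=5 => slot 5
669: h=7 => slot 7
246: h=10, probe 10,11,1,6 => slot 6
Table: [_, 948, _, _, 663, 223, 246, 669, _, _, 25, 337, _]

337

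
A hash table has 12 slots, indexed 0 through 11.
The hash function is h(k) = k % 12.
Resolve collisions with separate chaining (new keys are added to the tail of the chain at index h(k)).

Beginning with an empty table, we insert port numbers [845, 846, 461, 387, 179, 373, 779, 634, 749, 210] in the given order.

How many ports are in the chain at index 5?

3

845 → bucket 5
846 → bucket 6
461 → bucket 5 (collision)
387 → bucket 3
179 → bucket 11
373 → bucket 1
779 → bucket 11 (collision)
634 → bucket 10
749 → bucket 5 (collision)
210 → bucket 6 (collision)
Final buckets:
0: .
1: 373
2: .
3: 387
4: .
5: 845 -> 461 -> 749
6: 846 -> 210
7: .
8: .
9: .
10: 634
11: 179 -> 779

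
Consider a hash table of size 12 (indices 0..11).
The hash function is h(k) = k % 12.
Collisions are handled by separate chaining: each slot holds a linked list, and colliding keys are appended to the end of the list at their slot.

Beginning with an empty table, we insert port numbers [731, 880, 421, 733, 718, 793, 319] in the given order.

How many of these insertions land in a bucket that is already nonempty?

2

731 → bucket 11
880 → bucket 4
421 → bucket 1
733 → bucket 1 (collision)
718 → bucket 10
793 → bucket 1 (collision)
319 → bucket 7
Final buckets:
0: -
1: 421 -> 733 -> 793
2: -
3: -
4: 880
5: -
6: -
7: 319
8: -
9: -
10: 718
11: 731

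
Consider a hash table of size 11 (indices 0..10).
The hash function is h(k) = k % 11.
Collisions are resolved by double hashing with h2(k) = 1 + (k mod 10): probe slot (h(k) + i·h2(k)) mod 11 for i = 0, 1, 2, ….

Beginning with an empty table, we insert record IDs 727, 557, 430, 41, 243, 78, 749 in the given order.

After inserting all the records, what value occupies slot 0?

727: h=1 => slot 1
557: h=7 => slot 7
430: h=1, h2=1, probe 1,2 => slot 2
41: h=8 => slot 8
243: h=1, h2=4, probe 1,5 => slot 5
78: h=1, h2=9, probe 1,10 => slot 10
749: h=1, h2=10, probe 1,0 => slot 0
Table: [749, 727, 430, -, -, 243, -, 557, 41, -, 78]

749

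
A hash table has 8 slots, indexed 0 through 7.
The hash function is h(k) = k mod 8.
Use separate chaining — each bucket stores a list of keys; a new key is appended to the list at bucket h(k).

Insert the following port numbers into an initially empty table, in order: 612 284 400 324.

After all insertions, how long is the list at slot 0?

612 → bucket 4
284 → bucket 4 (collision)
400 → bucket 0
324 → bucket 4 (collision)
Final buckets:
0: 400
1: -
2: -
3: -
4: 612 -> 284 -> 324
5: -
6: -
7: -

1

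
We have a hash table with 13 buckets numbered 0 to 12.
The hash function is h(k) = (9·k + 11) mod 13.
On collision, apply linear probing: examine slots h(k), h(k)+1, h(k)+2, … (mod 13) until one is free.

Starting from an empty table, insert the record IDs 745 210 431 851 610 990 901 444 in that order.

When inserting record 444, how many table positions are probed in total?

Insert 745: h=8, slot 8 empty → index 8.
Insert 210: h=3, slot 3 empty → index 3.
Insert 431: h=3, slot 3 occupied → index 4.
Insert 851: h=0, slot 0 empty → index 0.
Insert 610: h=2, slot 2 empty → index 2.
Insert 990: h=3, slots 3,4 occupied → index 5.
Insert 901: h=8, slot 8 occupied → index 9.
Insert 444: h=3, slots 3,4,5 occupied → index 6.
Table: [851, _, 610, 210, 431, 990, 444, _, 745, 901, _, _, _]

4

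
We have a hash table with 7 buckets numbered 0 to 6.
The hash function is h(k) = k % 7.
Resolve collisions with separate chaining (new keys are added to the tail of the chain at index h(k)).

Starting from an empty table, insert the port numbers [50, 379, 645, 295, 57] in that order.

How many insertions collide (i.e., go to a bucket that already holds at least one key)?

50 → bucket 1
379 → bucket 1 (collision)
645 → bucket 1 (collision)
295 → bucket 1 (collision)
57 → bucket 1 (collision)
Final buckets:
0: -
1: 50 -> 379 -> 645 -> 295 -> 57
2: -
3: -
4: -
5: -
6: -

4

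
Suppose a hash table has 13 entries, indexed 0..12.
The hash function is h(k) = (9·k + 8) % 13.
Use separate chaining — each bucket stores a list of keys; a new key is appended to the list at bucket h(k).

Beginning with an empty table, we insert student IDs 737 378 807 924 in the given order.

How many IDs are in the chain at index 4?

Insert 737: h=11, bucket 11 empty → new chain.
Insert 378: h=4, bucket 4 empty → new chain.
Insert 807: h=4, bucket 4 nonempty → append to chain.
Insert 924: h=4, bucket 4 nonempty → append to chain.
Final buckets:
0: .
1: .
2: .
3: .
4: 378 -> 807 -> 924
5: .
6: .
7: .
8: .
9: .
10: .
11: 737
12: .

3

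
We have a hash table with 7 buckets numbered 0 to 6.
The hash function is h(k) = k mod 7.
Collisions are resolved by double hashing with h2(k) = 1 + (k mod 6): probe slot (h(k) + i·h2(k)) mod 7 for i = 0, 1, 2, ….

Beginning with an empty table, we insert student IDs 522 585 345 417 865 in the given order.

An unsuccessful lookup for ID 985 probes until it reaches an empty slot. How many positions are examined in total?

2

Insert 522: h=4, slot 4 empty → index 4.
Insert 585: h=4, h2=4, slot 4 occupied → index 1.
Insert 345: h=2, slot 2 empty → index 2.
Insert 417: h=4, h2=4, slots 4,1 occupied → index 5.
Insert 865: h=4, h2=2, slot 4 occupied → index 6.
Table: [∅, 585, 345, ∅, 522, 417, 865]
Lookup 985: h=5, h2=2, probe 5,0 → slot 0 empty, not found.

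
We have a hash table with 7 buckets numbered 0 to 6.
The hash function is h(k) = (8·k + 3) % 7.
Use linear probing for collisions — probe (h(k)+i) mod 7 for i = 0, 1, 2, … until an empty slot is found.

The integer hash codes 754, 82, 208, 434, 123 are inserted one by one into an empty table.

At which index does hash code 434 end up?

4

754 hashes to 1; slot 1 is free → place at 1.
82 hashes to 1; 1 taken → place at 2.
208 hashes to 1; 1,2 taken → place at 3.
434 hashes to 3; 3 taken → place at 4.
123 hashes to 0; slot 0 is free → place at 0.
Table: [123, 754, 82, 208, 434, —, —]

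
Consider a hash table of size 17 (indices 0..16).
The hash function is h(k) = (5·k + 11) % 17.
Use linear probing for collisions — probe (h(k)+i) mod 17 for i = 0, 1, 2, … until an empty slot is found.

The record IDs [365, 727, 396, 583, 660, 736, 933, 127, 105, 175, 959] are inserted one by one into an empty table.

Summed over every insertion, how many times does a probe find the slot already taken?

365 hashes to 0; slot 0 is free => place at 0.
727 hashes to 8; slot 8 is free => place at 8.
396 hashes to 2; slot 2 is free => place at 2.
583 hashes to 2; 2 taken => place at 3.
660 hashes to 13; slot 13 is free => place at 13.
736 hashes to 2; 2,3 taken => place at 4.
933 hashes to 1; slot 1 is free => place at 1.
127 hashes to 0; 0,1,2,3,4 taken => place at 5.
105 hashes to 9; slot 9 is free => place at 9.
175 hashes to 2; 2,3,4,5 taken => place at 6.
959 hashes to 12; slot 12 is free => place at 12.
Table: [365, 933, 396, 583, 736, 127, 175, ., 727, 105, ., ., 959, 660, ., ., .]

12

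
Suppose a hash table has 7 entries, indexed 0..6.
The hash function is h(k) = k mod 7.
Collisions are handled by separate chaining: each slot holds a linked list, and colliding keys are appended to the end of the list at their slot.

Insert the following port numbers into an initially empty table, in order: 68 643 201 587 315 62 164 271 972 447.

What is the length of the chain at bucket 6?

Insert 68: h=5, bucket 5 empty -> new chain.
Insert 643: h=6, bucket 6 empty -> new chain.
Insert 201: h=5, bucket 5 nonempty -> append to chain.
Insert 587: h=6, bucket 6 nonempty -> append to chain.
Insert 315: h=0, bucket 0 empty -> new chain.
Insert 62: h=6, bucket 6 nonempty -> append to chain.
Insert 164: h=3, bucket 3 empty -> new chain.
Insert 271: h=5, bucket 5 nonempty -> append to chain.
Insert 972: h=6, bucket 6 nonempty -> append to chain.
Insert 447: h=6, bucket 6 nonempty -> append to chain.
Final buckets:
0: 315
1: —
2: —
3: 164
4: —
5: 68 -> 201 -> 271
6: 643 -> 587 -> 62 -> 972 -> 447

5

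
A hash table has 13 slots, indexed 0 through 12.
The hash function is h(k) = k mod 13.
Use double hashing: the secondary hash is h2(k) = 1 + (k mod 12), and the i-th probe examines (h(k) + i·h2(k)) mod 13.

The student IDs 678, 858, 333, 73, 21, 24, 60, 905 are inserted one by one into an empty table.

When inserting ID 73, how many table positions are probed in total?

678: h=2 => slot 2
858: h=0 => slot 0
333: h=8 => slot 8
73: h=8, h2=2, probe 8,10 => slot 10
21: h=8, h2=10, probe 8,5 => slot 5
24: h=11 => slot 11
60: h=8, h2=1, probe 8,9 => slot 9
905: h=8, h2=6, probe 8,1 => slot 1
Table: [858, 905, 678, —, —, 21, —, —, 333, 60, 73, 24, —]

2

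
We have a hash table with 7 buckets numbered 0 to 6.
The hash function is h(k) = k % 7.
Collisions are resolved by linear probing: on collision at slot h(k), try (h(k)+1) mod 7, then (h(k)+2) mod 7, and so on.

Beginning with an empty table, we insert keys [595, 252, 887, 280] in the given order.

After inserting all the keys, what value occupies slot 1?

595: h=0 → slot 0
252: h=0, probe 0,1 → slot 1
887: h=5 → slot 5
280: h=0, probe 0,1,2 → slot 2
Table: [595, 252, 280, ., ., 887, .]

252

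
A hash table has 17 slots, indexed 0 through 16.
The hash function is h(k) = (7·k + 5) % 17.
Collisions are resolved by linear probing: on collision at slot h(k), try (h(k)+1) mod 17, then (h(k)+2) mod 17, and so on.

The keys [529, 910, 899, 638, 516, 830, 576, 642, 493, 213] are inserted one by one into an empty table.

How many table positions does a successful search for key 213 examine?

5

Insert 529: h=2, slot 2 empty => index 2.
Insert 910: h=0, slot 0 empty => index 0.
Insert 899: h=8, slot 8 empty => index 8.
Insert 638: h=0, slot 0 occupied => index 1.
Insert 516: h=13, slot 13 empty => index 13.
Insert 830: h=1, slots 1,2 occupied => index 3.
Insert 576: h=8, slot 8 occupied => index 9.
Insert 642: h=11, slot 11 empty => index 11.
Insert 493: h=5, slot 5 empty => index 5.
Insert 213: h=0, slots 0,1,2,3 occupied => index 4.
Table: [910, 638, 529, 830, 213, 493, ., ., 899, 576, ., 642, ., 516, ., ., .]
Lookup 213: h=0, probe 0,1,2,3,4 → found at 4.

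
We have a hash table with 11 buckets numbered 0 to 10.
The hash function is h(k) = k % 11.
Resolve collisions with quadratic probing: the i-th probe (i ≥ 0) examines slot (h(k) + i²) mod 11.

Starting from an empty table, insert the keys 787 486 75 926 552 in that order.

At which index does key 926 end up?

787: h=6 → slot 6
486: h=2 → slot 2
75: h=9 → slot 9
926: h=2, probe 2,3 → slot 3
552: h=2, probe 2,3,6,0 → slot 0
Table: [552, ., 486, 926, ., ., 787, ., ., 75, .]

3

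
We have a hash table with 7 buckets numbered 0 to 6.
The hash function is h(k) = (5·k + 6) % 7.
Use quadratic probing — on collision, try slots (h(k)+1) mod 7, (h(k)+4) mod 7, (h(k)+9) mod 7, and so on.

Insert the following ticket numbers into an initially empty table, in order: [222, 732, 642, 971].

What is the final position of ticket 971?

0

222 hashes to 3; slot 3 is free => place at 3.
732 hashes to 5; slot 5 is free => place at 5.
642 hashes to 3; 3 taken => place at 4.
971 hashes to 3; 3,4 taken => place at 0.
Table: [971, ., ., 222, 642, 732, .]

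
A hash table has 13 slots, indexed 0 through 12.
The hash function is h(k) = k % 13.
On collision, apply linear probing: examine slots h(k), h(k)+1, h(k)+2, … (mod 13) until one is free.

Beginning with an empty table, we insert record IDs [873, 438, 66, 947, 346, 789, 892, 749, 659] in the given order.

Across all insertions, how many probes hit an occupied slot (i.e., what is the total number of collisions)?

17

873 hashes to 2; slot 2 is free => place at 2.
438 hashes to 9; slot 9 is free => place at 9.
66 hashes to 1; slot 1 is free => place at 1.
947 hashes to 11; slot 11 is free => place at 11.
346 hashes to 8; slot 8 is free => place at 8.
789 hashes to 9; 9 taken => place at 10.
892 hashes to 8; 8,9,10,11 taken => place at 12.
749 hashes to 8; 8,9,10,11,12 taken => place at 0.
659 hashes to 9; 9,10,11,12,0,1,2 taken => place at 3.
Table: [749, 66, 873, 659, —, —, —, —, 346, 438, 789, 947, 892]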